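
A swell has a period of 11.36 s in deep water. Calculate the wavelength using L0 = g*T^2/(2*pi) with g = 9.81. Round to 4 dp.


L0 = g * T^2 / (2 * pi)
L0 = 9.81 * 11.36^2 / (2 * pi)
L0 = 9.81 * 129.0496 / 6.28319
L0 = 1265.9766 / 6.28319
L0 = 201.4864 m

201.4864


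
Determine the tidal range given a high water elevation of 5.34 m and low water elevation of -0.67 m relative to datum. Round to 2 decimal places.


Tidal range = High water - Low water
Tidal range = 5.34 - (-0.67)
Tidal range = 6.01 m

6.01


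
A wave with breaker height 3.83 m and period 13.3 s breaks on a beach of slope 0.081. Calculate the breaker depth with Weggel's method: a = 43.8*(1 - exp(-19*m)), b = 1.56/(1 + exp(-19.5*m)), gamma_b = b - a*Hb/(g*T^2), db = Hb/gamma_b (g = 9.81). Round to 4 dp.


a = 43.8 * (1 - exp(-19 * m))
exp(-19 * 0.081) = exp(-1.5390) = 0.214596
a = 43.8 * (1 - 0.214596) = 34.400713
b = 1.56 / (1 + exp(-19.5 * m))
exp(-19.5 * 0.081) = exp(-1.5795) = 0.206078
b = 1.56 / (1 + 0.206078) = 1.293449
Hb / (g * T^2) = 3.83 / (9.81 * 13.3^2) = 3.83 / 1735.2909 = 0.00220712
gamma_b = b - a * Hb/(g*T^2) = 1.293449 - 34.400713 * 0.00220712 = 1.217522
db = Hb / gamma_b = 3.83 / 1.217522
db = 3.1457 m

3.1457


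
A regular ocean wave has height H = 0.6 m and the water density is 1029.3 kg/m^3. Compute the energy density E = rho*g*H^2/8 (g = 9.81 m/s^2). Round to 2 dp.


E = (1/8) * rho * g * H^2
E = (1/8) * 1029.3 * 9.81 * 0.6^2
E = 0.125 * 1029.3 * 9.81 * 0.3600
E = 454.38 J/m^2

454.38


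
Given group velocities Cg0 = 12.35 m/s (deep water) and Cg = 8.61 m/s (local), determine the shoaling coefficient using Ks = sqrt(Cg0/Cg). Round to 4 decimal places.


Ks = sqrt(Cg0 / Cg)
Ks = sqrt(12.35 / 8.61)
Ks = sqrt(1.4344)
Ks = 1.1977

1.1977


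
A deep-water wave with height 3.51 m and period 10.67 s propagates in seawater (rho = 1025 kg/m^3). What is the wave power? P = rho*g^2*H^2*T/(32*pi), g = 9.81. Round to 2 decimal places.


P = rho * g^2 * H^2 * T / (32 * pi)
P = 1025 * 9.81^2 * 3.51^2 * 10.67 / (32 * pi)
P = 1025 * 96.2361 * 12.3201 * 10.67 / 100.53096
P = 128985.44 W/m

128985.44


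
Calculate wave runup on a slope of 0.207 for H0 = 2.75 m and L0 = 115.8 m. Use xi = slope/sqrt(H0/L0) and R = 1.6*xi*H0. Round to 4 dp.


xi = slope / sqrt(H0/L0)
H0/L0 = 2.75/115.8 = 0.023748
sqrt(0.023748) = 0.154103
xi = 0.207 / 0.154103 = 1.343254
R = 1.6 * xi * H0 = 1.6 * 1.343254 * 2.75
R = 5.9103 m

5.9103


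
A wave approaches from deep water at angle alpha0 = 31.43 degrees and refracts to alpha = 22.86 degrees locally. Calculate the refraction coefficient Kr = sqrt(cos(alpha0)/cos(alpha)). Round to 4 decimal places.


Kr = sqrt(cos(alpha0) / cos(alpha))
cos(31.43) = 0.853278
cos(22.86) = 0.921457
Kr = sqrt(0.853278 / 0.921457)
Kr = sqrt(0.926010)
Kr = 0.9623

0.9623


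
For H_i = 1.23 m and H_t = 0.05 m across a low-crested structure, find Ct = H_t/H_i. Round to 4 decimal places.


Ct = H_t / H_i
Ct = 0.05 / 1.23
Ct = 0.0407

0.0407


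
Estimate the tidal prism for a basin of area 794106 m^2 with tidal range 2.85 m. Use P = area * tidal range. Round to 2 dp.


Tidal prism = Area * Tidal range
P = 794106 * 2.85
P = 2263202.10 m^3

2263202.10


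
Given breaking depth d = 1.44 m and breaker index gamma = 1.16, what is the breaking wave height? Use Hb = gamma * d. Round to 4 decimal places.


Hb = gamma * d
Hb = 1.16 * 1.44
Hb = 1.6704 m

1.6704


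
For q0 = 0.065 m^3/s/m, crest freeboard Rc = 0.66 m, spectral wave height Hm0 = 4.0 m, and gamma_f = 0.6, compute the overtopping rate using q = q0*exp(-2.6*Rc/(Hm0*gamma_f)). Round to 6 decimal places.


q = q0 * exp(-2.6 * Rc / (Hm0 * gamma_f))
Exponent = -2.6 * 0.66 / (4.0 * 0.6)
= -2.6 * 0.66 / 2.4000
= -0.715000
exp(-0.715000) = 0.489192
q = 0.065 * 0.489192
q = 0.031797 m^3/s/m

0.031797


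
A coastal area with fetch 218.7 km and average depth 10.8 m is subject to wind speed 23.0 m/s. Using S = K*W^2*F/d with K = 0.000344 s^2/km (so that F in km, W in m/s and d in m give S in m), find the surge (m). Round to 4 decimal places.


S = K * W^2 * F / d
W^2 = 23.0^2 = 529.00
S = 0.000344 * 529.00 * 218.7 / 10.8
Numerator = 0.000344 * 529.00 * 218.7 = 39.798151
S = 39.798151 / 10.8 = 3.6850 m

3.6850


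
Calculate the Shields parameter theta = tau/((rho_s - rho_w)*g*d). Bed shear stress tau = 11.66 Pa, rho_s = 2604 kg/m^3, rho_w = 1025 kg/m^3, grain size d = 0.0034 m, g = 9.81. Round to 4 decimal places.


theta = tau / ((rho_s - rho_w) * g * d)
rho_s - rho_w = 2604 - 1025 = 1579
Denominator = 1579 * 9.81 * 0.0034 = 52.665966
theta = 11.66 / 52.665966
theta = 0.2214

0.2214


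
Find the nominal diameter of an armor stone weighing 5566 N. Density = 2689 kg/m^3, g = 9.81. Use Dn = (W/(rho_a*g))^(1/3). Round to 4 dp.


V = W / (rho_a * g)
V = 5566 / (2689 * 9.81)
V = 5566 / 26379.09
V = 0.211000 m^3
Dn = V^(1/3) = 0.211000^(1/3)
Dn = 0.5953 m

0.5953


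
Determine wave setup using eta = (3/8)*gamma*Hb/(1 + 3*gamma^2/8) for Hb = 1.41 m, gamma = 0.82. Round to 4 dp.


eta = (3/8) * gamma * Hb / (1 + 3*gamma^2/8)
Numerator = (3/8) * 0.82 * 1.41 = 0.433575
Denominator = 1 + 3*0.82^2/8 = 1 + 0.252150 = 1.252150
eta = 0.433575 / 1.252150
eta = 0.3463 m

0.3463


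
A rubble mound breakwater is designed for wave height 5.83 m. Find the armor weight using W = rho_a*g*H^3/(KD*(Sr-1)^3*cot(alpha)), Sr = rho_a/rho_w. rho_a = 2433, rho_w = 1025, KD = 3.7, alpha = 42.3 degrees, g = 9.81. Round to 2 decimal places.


Sr = rho_a / rho_w = 2433 / 1025 = 2.373659
(Sr - 1) = 1.373659
(Sr - 1)^3 = 2.592008
cot(42.3) = 1 / tan(42.3) = 1 / 0.909930 = 1.098986
Numerator = 2433 * 9.81 * 5.83^3 = 4729516.8882
Denominator = 3.7 * 2.592008 * 1.098986 = 10.539745
W = 4729516.8882 / 10.539745
W = 448731.61 N

448731.61


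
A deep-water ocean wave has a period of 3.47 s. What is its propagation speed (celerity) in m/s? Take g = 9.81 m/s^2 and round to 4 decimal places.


We use the deep-water celerity formula:
C = g * T / (2 * pi)
C = 9.81 * 3.47 / (2 * 3.14159...)
C = 34.040700 / 6.283185
C = 5.4177 m/s

5.4177


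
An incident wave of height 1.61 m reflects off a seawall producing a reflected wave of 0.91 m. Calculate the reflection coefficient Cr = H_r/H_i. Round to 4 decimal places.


Cr = H_r / H_i
Cr = 0.91 / 1.61
Cr = 0.5652

0.5652


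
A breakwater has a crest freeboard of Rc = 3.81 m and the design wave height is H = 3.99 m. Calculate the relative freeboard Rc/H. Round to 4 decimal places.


Relative freeboard = Rc / H
= 3.81 / 3.99
= 0.9549

0.9549


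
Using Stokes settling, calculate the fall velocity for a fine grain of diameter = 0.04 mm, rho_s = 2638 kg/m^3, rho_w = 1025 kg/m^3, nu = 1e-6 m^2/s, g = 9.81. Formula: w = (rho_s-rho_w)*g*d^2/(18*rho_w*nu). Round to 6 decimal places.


w = (rho_s - rho_w) * g * d^2 / (18 * rho_w * nu)
d = 0.04 mm = 0.000040 m
rho_s - rho_w = 2638 - 1025 = 1613
Numerator = 1613 * 9.81 * (0.000040)^2 = 0.000025317648
Denominator = 18 * 1025 * 1e-6 = 0.018450
w = 0.001372 m/s

0.001372


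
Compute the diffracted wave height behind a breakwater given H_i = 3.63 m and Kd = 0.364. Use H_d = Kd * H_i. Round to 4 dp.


H_d = Kd * H_i
H_d = 0.364 * 3.63
H_d = 1.3213 m

1.3213


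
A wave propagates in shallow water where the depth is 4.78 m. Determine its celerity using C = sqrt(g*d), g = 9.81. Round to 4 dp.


Using the shallow-water approximation:
C = sqrt(g * d) = sqrt(9.81 * 4.78)
C = sqrt(46.8918)
C = 6.8478 m/s

6.8478


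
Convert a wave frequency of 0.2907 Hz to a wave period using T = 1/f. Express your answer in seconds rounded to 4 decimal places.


T = 1 / f
T = 1 / 0.2907
T = 3.4400 s

3.4400


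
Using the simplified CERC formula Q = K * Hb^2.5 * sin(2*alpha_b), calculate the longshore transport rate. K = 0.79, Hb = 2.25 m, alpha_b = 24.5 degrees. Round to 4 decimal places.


Q = K * Hb^2.5 * sin(2 * alpha_b)
Hb^2.5 = 2.25^2.5 = 7.593750
sin(2 * 24.5) = sin(49.0) = 0.754710
Q = 0.79 * 7.593750 * 0.754710
Q = 4.5275 m^3/s

4.5275


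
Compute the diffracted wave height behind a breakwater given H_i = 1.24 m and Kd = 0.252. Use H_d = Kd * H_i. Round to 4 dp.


H_d = Kd * H_i
H_d = 0.252 * 1.24
H_d = 0.3125 m

0.3125


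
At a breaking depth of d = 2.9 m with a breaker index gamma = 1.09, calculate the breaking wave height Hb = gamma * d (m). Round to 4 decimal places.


Hb = gamma * d
Hb = 1.09 * 2.9
Hb = 3.1610 m

3.1610


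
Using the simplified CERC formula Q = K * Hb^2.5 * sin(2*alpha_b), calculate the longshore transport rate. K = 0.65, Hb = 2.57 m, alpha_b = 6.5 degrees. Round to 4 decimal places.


Q = K * Hb^2.5 * sin(2 * alpha_b)
Hb^2.5 = 2.57^2.5 = 10.588460
sin(2 * 6.5) = sin(13.0) = 0.224951
Q = 0.65 * 10.588460 * 0.224951
Q = 1.5482 m^3/s

1.5482


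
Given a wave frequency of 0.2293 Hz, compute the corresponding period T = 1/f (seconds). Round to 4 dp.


T = 1 / f
T = 1 / 0.2293
T = 4.3611 s

4.3611


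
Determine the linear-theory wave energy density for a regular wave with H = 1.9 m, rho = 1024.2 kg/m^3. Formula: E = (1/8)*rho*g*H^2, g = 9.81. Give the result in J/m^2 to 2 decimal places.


E = (1/8) * rho * g * H^2
E = (1/8) * 1024.2 * 9.81 * 1.9^2
E = 0.125 * 1024.2 * 9.81 * 3.6100
E = 4533.89 J/m^2

4533.89


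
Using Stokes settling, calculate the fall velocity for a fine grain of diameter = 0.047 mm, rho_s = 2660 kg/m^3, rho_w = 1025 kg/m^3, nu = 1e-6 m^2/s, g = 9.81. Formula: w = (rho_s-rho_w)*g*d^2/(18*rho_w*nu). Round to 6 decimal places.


w = (rho_s - rho_w) * g * d^2 / (18 * rho_w * nu)
d = 0.047 mm = 0.000047 m
rho_s - rho_w = 2660 - 1025 = 1635
Numerator = 1635 * 9.81 * (0.000047)^2 = 0.000035430924
Denominator = 18 * 1025 * 1e-6 = 0.018450
w = 0.001920 m/s

0.001920


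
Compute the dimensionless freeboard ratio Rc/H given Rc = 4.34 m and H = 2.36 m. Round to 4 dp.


Relative freeboard = Rc / H
= 4.34 / 2.36
= 1.8390

1.8390


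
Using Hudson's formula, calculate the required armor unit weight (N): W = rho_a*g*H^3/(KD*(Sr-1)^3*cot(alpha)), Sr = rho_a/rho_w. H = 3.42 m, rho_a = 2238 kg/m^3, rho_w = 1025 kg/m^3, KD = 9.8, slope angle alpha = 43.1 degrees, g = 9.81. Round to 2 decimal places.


Sr = rho_a / rho_w = 2238 / 1025 = 2.183415
(Sr - 1) = 1.183415
(Sr - 1)^3 = 1.657337
cot(43.1) = 1 / tan(43.1) = 1 / 0.935783 = 1.068623
Numerator = 2238 * 9.81 * 3.42^3 = 878228.2597
Denominator = 9.8 * 1.657337 * 1.068623 = 17.356475
W = 878228.2597 / 17.356475
W = 50599.46 N

50599.46


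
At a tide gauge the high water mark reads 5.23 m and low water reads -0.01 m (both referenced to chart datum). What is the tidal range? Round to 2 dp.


Tidal range = High water - Low water
Tidal range = 5.23 - (-0.01)
Tidal range = 5.24 m

5.24


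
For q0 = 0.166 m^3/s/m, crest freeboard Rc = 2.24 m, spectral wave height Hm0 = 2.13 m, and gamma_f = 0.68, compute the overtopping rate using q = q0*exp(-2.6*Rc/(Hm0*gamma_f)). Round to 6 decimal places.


q = q0 * exp(-2.6 * Rc / (Hm0 * gamma_f))
Exponent = -2.6 * 2.24 / (2.13 * 0.68)
= -2.6 * 2.24 / 1.4484
= -4.020989
exp(-4.020989) = 0.017935
q = 0.166 * 0.017935
q = 0.002977 m^3/s/m

0.002977


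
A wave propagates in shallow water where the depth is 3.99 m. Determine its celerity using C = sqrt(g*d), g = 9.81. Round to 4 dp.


Using the shallow-water approximation:
C = sqrt(g * d) = sqrt(9.81 * 3.99)
C = sqrt(39.1419)
C = 6.2563 m/s

6.2563


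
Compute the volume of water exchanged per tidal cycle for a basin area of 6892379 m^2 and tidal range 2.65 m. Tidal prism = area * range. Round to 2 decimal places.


Tidal prism = Area * Tidal range
P = 6892379 * 2.65
P = 18264804.35 m^3

18264804.35


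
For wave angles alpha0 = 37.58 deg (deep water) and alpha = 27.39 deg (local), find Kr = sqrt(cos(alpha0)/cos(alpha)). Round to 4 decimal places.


Kr = sqrt(cos(alpha0) / cos(alpha))
cos(37.58) = 0.792503
cos(27.39) = 0.887896
Kr = sqrt(0.792503 / 0.887896)
Kr = sqrt(0.892563)
Kr = 0.9448

0.9448


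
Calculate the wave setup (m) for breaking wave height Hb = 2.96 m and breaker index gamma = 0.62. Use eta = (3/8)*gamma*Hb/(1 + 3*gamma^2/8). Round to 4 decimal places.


eta = (3/8) * gamma * Hb / (1 + 3*gamma^2/8)
Numerator = (3/8) * 0.62 * 2.96 = 0.688200
Denominator = 1 + 3*0.62^2/8 = 1 + 0.144150 = 1.144150
eta = 0.688200 / 1.144150
eta = 0.6015 m

0.6015


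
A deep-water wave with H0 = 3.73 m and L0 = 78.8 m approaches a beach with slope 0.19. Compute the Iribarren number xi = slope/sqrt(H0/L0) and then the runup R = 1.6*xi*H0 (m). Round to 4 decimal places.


xi = slope / sqrt(H0/L0)
H0/L0 = 3.73/78.8 = 0.047335
sqrt(0.047335) = 0.217566
xi = 0.19 / 0.217566 = 0.873298
R = 1.6 * xi * H0 = 1.6 * 0.873298 * 3.73
R = 5.2118 m

5.2118


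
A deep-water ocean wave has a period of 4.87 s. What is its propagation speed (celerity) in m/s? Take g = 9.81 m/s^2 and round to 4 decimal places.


We use the deep-water celerity formula:
C = g * T / (2 * pi)
C = 9.81 * 4.87 / (2 * 3.14159...)
C = 47.774700 / 6.283185
C = 7.6036 m/s

7.6036


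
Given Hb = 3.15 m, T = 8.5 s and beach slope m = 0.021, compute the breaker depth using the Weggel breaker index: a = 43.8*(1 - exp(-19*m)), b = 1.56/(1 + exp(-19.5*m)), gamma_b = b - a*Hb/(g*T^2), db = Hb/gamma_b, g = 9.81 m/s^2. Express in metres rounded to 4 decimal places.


a = 43.8 * (1 - exp(-19 * m))
exp(-19 * 0.021) = exp(-0.3990) = 0.670991
a = 43.8 * (1 - 0.670991) = 14.410607
b = 1.56 / (1 + exp(-19.5 * m))
exp(-19.5 * 0.021) = exp(-0.4095) = 0.663982
b = 1.56 / (1 + 0.663982) = 0.937510
Hb / (g * T^2) = 3.15 / (9.81 * 8.5^2) = 3.15 / 708.7725 = 0.00444430
gamma_b = b - a * Hb/(g*T^2) = 0.937510 - 14.410607 * 0.00444430 = 0.873465
db = Hb / gamma_b = 3.15 / 0.873465
db = 3.6063 m

3.6063


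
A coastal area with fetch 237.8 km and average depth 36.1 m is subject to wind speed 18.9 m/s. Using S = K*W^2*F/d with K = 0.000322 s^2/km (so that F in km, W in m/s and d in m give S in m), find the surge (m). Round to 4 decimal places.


S = K * W^2 * F / d
W^2 = 18.9^2 = 357.21
S = 0.000322 * 357.21 * 237.8 / 36.1
Numerator = 0.000322 * 357.21 * 237.8 = 27.352141
S = 27.352141 / 36.1 = 0.7577 m

0.7577


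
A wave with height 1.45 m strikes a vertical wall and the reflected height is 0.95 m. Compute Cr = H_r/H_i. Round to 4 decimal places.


Cr = H_r / H_i
Cr = 0.95 / 1.45
Cr = 0.6552

0.6552


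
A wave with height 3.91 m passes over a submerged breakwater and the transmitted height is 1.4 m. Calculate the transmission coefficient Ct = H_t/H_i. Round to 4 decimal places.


Ct = H_t / H_i
Ct = 1.4 / 3.91
Ct = 0.3581

0.3581


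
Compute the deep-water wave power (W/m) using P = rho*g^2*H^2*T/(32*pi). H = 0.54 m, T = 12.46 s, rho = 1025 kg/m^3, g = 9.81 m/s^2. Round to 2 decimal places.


P = rho * g^2 * H^2 * T / (32 * pi)
P = 1025 * 9.81^2 * 0.54^2 * 12.46 / (32 * pi)
P = 1025 * 96.2361 * 0.2916 * 12.46 / 100.53096
P = 3565.07 W/m

3565.07


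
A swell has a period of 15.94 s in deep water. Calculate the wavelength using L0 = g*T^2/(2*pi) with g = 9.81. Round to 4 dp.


L0 = g * T^2 / (2 * pi)
L0 = 9.81 * 15.94^2 / (2 * pi)
L0 = 9.81 * 254.0836 / 6.28319
L0 = 2492.5601 / 6.28319
L0 = 396.7033 m

396.7033


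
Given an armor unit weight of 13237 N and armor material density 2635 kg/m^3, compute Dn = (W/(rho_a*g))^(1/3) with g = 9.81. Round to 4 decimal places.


V = W / (rho_a * g)
V = 13237 / (2635 * 9.81)
V = 13237 / 25849.35
V = 0.512083 m^3
Dn = V^(1/3) = 0.512083^(1/3)
Dn = 0.8000 m

0.8000


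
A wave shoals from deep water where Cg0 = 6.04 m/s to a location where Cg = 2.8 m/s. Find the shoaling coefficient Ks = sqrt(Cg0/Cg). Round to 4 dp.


Ks = sqrt(Cg0 / Cg)
Ks = sqrt(6.04 / 2.8)
Ks = sqrt(2.1571)
Ks = 1.4687

1.4687


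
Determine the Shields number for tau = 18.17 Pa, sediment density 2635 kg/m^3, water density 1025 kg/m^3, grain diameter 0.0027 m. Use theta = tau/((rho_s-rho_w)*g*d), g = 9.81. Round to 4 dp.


theta = tau / ((rho_s - rho_w) * g * d)
rho_s - rho_w = 2635 - 1025 = 1610
Denominator = 1610 * 9.81 * 0.0027 = 42.644070
theta = 18.17 / 42.644070
theta = 0.4261

0.4261


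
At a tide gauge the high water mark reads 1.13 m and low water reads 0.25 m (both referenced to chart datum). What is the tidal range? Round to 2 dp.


Tidal range = High water - Low water
Tidal range = 1.13 - (0.25)
Tidal range = 0.88 m

0.88


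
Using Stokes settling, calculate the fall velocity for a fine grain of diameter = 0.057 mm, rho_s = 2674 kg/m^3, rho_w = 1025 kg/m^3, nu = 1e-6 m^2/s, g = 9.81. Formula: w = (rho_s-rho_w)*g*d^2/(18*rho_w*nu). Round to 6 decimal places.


w = (rho_s - rho_w) * g * d^2 / (18 * rho_w * nu)
d = 0.057 mm = 0.000057 m
rho_s - rho_w = 2674 - 1025 = 1649
Numerator = 1649 * 9.81 * (0.000057)^2 = 0.000052558066
Denominator = 18 * 1025 * 1e-6 = 0.018450
w = 0.002849 m/s

0.002849


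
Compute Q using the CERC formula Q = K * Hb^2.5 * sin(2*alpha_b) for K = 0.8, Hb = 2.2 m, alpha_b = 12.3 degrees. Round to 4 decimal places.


Q = K * Hb^2.5 * sin(2 * alpha_b)
Hb^2.5 = 2.2^2.5 = 7.178880
sin(2 * 12.3) = sin(24.6) = 0.416281
Q = 0.8 * 7.178880 * 0.416281
Q = 2.3907 m^3/s

2.3907


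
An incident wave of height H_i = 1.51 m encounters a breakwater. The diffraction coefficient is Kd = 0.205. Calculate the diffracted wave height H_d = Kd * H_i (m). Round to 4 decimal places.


H_d = Kd * H_i
H_d = 0.205 * 1.51
H_d = 0.3096 m

0.3096


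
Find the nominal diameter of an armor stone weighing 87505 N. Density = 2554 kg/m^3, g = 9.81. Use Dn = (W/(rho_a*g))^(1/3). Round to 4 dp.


V = W / (rho_a * g)
V = 87505 / (2554 * 9.81)
V = 87505 / 25054.74
V = 3.492553 m^3
Dn = V^(1/3) = 3.492553^(1/3)
Dn = 1.5172 m

1.5172


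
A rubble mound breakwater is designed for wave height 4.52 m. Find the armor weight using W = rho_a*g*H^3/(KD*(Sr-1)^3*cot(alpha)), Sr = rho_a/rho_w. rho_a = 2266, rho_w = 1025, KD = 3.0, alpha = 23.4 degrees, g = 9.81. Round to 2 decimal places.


Sr = rho_a / rho_w = 2266 / 1025 = 2.210732
(Sr - 1) = 1.210732
(Sr - 1)^3 = 1.774777
cot(23.4) = 1 / tan(23.4) = 1 / 0.432739 = 2.310864
Numerator = 2266 * 9.81 * 4.52^3 = 2052788.5533
Denominator = 3.0 * 1.774777 * 2.310864 = 12.303802
W = 2052788.5533 / 12.303802
W = 166841.81 N

166841.81


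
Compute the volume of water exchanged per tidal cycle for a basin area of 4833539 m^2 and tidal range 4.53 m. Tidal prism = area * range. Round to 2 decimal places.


Tidal prism = Area * Tidal range
P = 4833539 * 4.53
P = 21895931.67 m^3

21895931.67


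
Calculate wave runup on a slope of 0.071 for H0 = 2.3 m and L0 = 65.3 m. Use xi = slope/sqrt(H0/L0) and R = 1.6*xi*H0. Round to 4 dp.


xi = slope / sqrt(H0/L0)
H0/L0 = 2.3/65.3 = 0.035222
sqrt(0.035222) = 0.187675
xi = 0.071 / 0.187675 = 0.378313
R = 1.6 * xi * H0 = 1.6 * 0.378313 * 2.3
R = 1.3922 m

1.3922


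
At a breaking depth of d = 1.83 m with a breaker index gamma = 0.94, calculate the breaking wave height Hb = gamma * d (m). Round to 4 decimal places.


Hb = gamma * d
Hb = 0.94 * 1.83
Hb = 1.7202 m

1.7202


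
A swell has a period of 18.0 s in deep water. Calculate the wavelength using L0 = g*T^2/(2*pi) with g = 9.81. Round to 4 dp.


L0 = g * T^2 / (2 * pi)
L0 = 9.81 * 18.0^2 / (2 * pi)
L0 = 9.81 * 324.0000 / 6.28319
L0 = 3178.4400 / 6.28319
L0 = 505.8644 m

505.8644


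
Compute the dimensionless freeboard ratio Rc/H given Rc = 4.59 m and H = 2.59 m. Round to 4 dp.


Relative freeboard = Rc / H
= 4.59 / 2.59
= 1.7722

1.7722


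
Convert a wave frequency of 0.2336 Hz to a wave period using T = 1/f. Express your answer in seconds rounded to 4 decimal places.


T = 1 / f
T = 1 / 0.2336
T = 4.2808 s

4.2808


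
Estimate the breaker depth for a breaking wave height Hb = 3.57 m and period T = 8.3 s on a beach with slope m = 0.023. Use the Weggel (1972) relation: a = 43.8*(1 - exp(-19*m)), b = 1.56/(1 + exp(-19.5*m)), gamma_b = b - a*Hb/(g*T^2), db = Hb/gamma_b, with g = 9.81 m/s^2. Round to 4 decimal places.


a = 43.8 * (1 - exp(-19 * m))
exp(-19 * 0.023) = exp(-0.4370) = 0.645971
a = 43.8 * (1 - 0.645971) = 15.506451
b = 1.56 / (1 + exp(-19.5 * m))
exp(-19.5 * 0.023) = exp(-0.4485) = 0.638585
b = 1.56 / (1 + 0.638585) = 0.952041
Hb / (g * T^2) = 3.57 / (9.81 * 8.3^2) = 3.57 / 675.8109 = 0.00528254
gamma_b = b - a * Hb/(g*T^2) = 0.952041 - 15.506451 * 0.00528254 = 0.870127
db = Hb / gamma_b = 3.57 / 0.870127
db = 4.1028 m

4.1028


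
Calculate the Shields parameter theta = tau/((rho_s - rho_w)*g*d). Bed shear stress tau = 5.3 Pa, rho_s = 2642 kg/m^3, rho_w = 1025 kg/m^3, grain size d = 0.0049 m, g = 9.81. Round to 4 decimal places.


theta = tau / ((rho_s - rho_w) * g * d)
rho_s - rho_w = 2642 - 1025 = 1617
Denominator = 1617 * 9.81 * 0.0049 = 77.727573
theta = 5.3 / 77.727573
theta = 0.0682

0.0682


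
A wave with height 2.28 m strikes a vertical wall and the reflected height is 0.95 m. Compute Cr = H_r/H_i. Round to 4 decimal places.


Cr = H_r / H_i
Cr = 0.95 / 2.28
Cr = 0.4167

0.4167


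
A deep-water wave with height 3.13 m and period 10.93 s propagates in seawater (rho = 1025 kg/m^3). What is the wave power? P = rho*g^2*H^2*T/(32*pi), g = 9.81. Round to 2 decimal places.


P = rho * g^2 * H^2 * T / (32 * pi)
P = 1025 * 9.81^2 * 3.13^2 * 10.93 / (32 * pi)
P = 1025 * 96.2361 * 9.7969 * 10.93 / 100.53096
P = 105068.10 W/m

105068.10


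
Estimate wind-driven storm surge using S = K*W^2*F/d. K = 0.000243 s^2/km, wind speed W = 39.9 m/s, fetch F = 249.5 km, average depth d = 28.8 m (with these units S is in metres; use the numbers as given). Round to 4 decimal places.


S = K * W^2 * F / d
W^2 = 39.9^2 = 1592.01
S = 0.000243 * 1592.01 * 249.5 / 28.8
Numerator = 0.000243 * 1592.01 * 249.5 = 96.521178
S = 96.521178 / 28.8 = 3.3514 m

3.3514


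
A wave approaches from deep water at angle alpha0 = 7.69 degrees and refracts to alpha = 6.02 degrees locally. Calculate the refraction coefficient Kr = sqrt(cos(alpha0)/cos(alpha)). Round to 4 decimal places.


Kr = sqrt(cos(alpha0) / cos(alpha))
cos(7.69) = 0.991007
cos(6.02) = 0.994485
Kr = sqrt(0.991007 / 0.994485)
Kr = sqrt(0.996502)
Kr = 0.9982

0.9982


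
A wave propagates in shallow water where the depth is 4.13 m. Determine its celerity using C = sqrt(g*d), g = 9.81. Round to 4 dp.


Using the shallow-water approximation:
C = sqrt(g * d) = sqrt(9.81 * 4.13)
C = sqrt(40.5153)
C = 6.3652 m/s

6.3652


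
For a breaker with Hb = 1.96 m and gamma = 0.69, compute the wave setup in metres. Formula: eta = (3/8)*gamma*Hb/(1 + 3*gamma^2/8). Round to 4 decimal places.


eta = (3/8) * gamma * Hb / (1 + 3*gamma^2/8)
Numerator = (3/8) * 0.69 * 1.96 = 0.507150
Denominator = 1 + 3*0.69^2/8 = 1 + 0.178538 = 1.178538
eta = 0.507150 / 1.178538
eta = 0.4303 m

0.4303


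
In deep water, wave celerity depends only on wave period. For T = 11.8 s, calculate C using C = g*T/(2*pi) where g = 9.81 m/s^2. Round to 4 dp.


We use the deep-water celerity formula:
C = g * T / (2 * pi)
C = 9.81 * 11.8 / (2 * 3.14159...)
C = 115.758000 / 6.283185
C = 18.4235 m/s

18.4235


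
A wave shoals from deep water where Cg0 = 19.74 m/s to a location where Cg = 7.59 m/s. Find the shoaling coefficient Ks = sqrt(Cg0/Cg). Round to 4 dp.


Ks = sqrt(Cg0 / Cg)
Ks = sqrt(19.74 / 7.59)
Ks = sqrt(2.6008)
Ks = 1.6127

1.6127


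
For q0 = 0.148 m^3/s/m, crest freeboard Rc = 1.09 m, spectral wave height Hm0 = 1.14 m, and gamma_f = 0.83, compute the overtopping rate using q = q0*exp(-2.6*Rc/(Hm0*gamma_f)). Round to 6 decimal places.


q = q0 * exp(-2.6 * Rc / (Hm0 * gamma_f))
Exponent = -2.6 * 1.09 / (1.14 * 0.83)
= -2.6 * 1.09 / 0.9462
= -2.995138
exp(-2.995138) = 0.050030
q = 0.148 * 0.050030
q = 0.007404 m^3/s/m

0.007404


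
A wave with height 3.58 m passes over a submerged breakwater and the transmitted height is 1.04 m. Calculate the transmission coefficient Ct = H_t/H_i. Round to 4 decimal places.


Ct = H_t / H_i
Ct = 1.04 / 3.58
Ct = 0.2905

0.2905


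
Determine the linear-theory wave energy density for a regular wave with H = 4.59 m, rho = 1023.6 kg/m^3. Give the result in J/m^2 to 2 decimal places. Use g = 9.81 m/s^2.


E = (1/8) * rho * g * H^2
E = (1/8) * 1023.6 * 9.81 * 4.59^2
E = 0.125 * 1023.6 * 9.81 * 21.0681
E = 26444.46 J/m^2

26444.46


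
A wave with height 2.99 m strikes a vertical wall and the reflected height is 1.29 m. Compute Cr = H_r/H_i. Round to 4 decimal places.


Cr = H_r / H_i
Cr = 1.29 / 2.99
Cr = 0.4314

0.4314


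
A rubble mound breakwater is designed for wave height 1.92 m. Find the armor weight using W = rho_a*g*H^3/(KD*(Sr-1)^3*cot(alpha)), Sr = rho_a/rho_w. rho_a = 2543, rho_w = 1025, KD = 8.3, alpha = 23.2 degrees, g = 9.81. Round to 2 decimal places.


Sr = rho_a / rho_w = 2543 / 1025 = 2.480976
(Sr - 1) = 1.480976
(Sr - 1)^3 = 3.248207
cot(23.2) = 1 / tan(23.2) = 1 / 0.428601 = 2.333175
Numerator = 2543 * 9.81 * 1.92^3 = 176570.8687
Denominator = 8.3 * 3.248207 * 2.333175 = 62.902671
W = 176570.8687 / 62.902671
W = 2807.05 N

2807.05


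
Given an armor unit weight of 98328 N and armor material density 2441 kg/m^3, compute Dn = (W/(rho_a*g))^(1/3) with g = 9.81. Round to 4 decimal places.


V = W / (rho_a * g)
V = 98328 / (2441 * 9.81)
V = 98328 / 23946.21
V = 4.106203 m^3
Dn = V^(1/3) = 4.106203^(1/3)
Dn = 1.6013 m

1.6013


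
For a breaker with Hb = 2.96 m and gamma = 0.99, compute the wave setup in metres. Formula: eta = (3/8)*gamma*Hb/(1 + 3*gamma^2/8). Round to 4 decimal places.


eta = (3/8) * gamma * Hb / (1 + 3*gamma^2/8)
Numerator = (3/8) * 0.99 * 2.96 = 1.098900
Denominator = 1 + 3*0.99^2/8 = 1 + 0.367538 = 1.367538
eta = 1.098900 / 1.367538
eta = 0.8036 m

0.8036


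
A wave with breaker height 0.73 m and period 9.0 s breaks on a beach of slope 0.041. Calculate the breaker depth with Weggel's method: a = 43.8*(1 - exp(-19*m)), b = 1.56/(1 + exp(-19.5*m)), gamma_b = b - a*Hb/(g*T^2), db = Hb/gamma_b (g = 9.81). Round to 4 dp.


a = 43.8 * (1 - exp(-19 * m))
exp(-19 * 0.041) = exp(-0.7790) = 0.458865
a = 43.8 * (1 - 0.458865) = 23.701728
b = 1.56 / (1 + exp(-19.5 * m))
exp(-19.5 * 0.041) = exp(-0.7995) = 0.449554
b = 1.56 / (1 + 0.449554) = 1.076193
Hb / (g * T^2) = 0.73 / (9.81 * 9.0^2) = 0.73 / 794.6100 = 0.00091869
gamma_b = b - a * Hb/(g*T^2) = 1.076193 - 23.701728 * 0.00091869 = 1.054419
db = Hb / gamma_b = 0.73 / 1.054419
db = 0.6923 m

0.6923


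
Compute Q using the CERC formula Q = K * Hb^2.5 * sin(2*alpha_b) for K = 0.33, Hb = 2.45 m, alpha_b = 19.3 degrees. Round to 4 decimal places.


Q = K * Hb^2.5 * sin(2 * alpha_b)
Hb^2.5 = 2.45^2.5 = 9.395399
sin(2 * 19.3) = sin(38.6) = 0.623880
Q = 0.33 * 9.395399 * 0.623880
Q = 1.9343 m^3/s

1.9343


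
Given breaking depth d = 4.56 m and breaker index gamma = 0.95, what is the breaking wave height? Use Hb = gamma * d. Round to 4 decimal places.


Hb = gamma * d
Hb = 0.95 * 4.56
Hb = 4.3320 m

4.3320


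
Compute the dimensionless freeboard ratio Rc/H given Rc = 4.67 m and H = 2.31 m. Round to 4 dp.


Relative freeboard = Rc / H
= 4.67 / 2.31
= 2.0216

2.0216


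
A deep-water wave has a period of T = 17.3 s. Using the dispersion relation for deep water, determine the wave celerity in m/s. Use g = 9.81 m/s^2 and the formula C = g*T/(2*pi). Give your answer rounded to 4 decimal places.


We use the deep-water celerity formula:
C = g * T / (2 * pi)
C = 9.81 * 17.3 / (2 * 3.14159...)
C = 169.713000 / 6.283185
C = 27.0107 m/s

27.0107


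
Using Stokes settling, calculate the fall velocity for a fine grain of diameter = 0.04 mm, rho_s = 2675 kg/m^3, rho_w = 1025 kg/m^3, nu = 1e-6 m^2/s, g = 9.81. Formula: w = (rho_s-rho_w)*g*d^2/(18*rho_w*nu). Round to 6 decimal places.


w = (rho_s - rho_w) * g * d^2 / (18 * rho_w * nu)
d = 0.04 mm = 0.000040 m
rho_s - rho_w = 2675 - 1025 = 1650
Numerator = 1650 * 9.81 * (0.000040)^2 = 0.000025898400
Denominator = 18 * 1025 * 1e-6 = 0.018450
w = 0.001404 m/s

0.001404


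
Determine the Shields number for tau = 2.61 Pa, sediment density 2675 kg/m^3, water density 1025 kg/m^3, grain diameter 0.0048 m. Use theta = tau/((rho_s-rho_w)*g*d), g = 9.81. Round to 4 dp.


theta = tau / ((rho_s - rho_w) * g * d)
rho_s - rho_w = 2675 - 1025 = 1650
Denominator = 1650 * 9.81 * 0.0048 = 77.695200
theta = 2.61 / 77.695200
theta = 0.0336

0.0336


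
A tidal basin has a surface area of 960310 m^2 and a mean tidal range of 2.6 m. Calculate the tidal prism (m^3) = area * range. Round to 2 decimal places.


Tidal prism = Area * Tidal range
P = 960310 * 2.6
P = 2496806.00 m^3

2496806.00


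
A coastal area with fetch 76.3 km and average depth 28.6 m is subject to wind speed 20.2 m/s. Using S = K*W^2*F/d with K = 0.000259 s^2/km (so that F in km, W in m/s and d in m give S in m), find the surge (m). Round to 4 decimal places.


S = K * W^2 * F / d
W^2 = 20.2^2 = 408.04
S = 0.000259 * 408.04 * 76.3 / 28.6
Numerator = 0.000259 * 408.04 * 76.3 = 8.063564
S = 8.063564 / 28.6 = 0.2819 m

0.2819


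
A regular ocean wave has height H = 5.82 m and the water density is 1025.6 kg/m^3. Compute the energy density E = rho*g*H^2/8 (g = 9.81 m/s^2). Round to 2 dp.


E = (1/8) * rho * g * H^2
E = (1/8) * 1025.6 * 9.81 * 5.82^2
E = 0.125 * 1025.6 * 9.81 * 33.8724
E = 42599.35 J/m^2

42599.35


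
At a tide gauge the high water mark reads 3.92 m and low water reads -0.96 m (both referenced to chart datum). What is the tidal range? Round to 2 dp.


Tidal range = High water - Low water
Tidal range = 3.92 - (-0.96)
Tidal range = 4.88 m

4.88


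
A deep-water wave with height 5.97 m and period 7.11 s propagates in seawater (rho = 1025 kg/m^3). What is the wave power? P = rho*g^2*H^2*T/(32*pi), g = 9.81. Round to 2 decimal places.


P = rho * g^2 * H^2 * T / (32 * pi)
P = 1025 * 9.81^2 * 5.97^2 * 7.11 / (32 * pi)
P = 1025 * 96.2361 * 35.6409 * 7.11 / 100.53096
P = 248645.32 W/m

248645.32


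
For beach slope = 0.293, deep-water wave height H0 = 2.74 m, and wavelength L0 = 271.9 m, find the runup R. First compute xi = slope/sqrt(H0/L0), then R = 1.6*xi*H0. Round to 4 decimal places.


xi = slope / sqrt(H0/L0)
H0/L0 = 2.74/271.9 = 0.010077
sqrt(0.010077) = 0.100385
xi = 0.293 / 0.100385 = 2.918750
R = 1.6 * xi * H0 = 1.6 * 2.918750 * 2.74
R = 12.7958 m

12.7958


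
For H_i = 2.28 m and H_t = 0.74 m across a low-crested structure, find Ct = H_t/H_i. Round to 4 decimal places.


Ct = H_t / H_i
Ct = 0.74 / 2.28
Ct = 0.3246

0.3246


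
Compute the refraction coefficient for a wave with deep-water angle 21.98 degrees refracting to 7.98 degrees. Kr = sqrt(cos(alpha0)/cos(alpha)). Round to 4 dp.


Kr = sqrt(cos(alpha0) / cos(alpha))
cos(21.98) = 0.927315
cos(7.98) = 0.990317
Kr = sqrt(0.927315 / 0.990317)
Kr = sqrt(0.936382)
Kr = 0.9677

0.9677


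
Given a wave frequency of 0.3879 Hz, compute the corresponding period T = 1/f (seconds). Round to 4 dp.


T = 1 / f
T = 1 / 0.3879
T = 2.5780 s

2.5780


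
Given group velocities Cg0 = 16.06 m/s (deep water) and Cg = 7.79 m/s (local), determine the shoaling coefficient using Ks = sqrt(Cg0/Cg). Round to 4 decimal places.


Ks = sqrt(Cg0 / Cg)
Ks = sqrt(16.06 / 7.79)
Ks = sqrt(2.0616)
Ks = 1.4358

1.4358


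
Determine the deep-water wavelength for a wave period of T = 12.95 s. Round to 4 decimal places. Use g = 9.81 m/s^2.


L0 = g * T^2 / (2 * pi)
L0 = 9.81 * 12.95^2 / (2 * pi)
L0 = 9.81 * 167.7025 / 6.28319
L0 = 1645.1615 / 6.28319
L0 = 261.8356 m

261.8356


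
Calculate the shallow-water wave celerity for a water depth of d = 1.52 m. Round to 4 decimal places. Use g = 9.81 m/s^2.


Using the shallow-water approximation:
C = sqrt(g * d) = sqrt(9.81 * 1.52)
C = sqrt(14.9112)
C = 3.8615 m/s

3.8615


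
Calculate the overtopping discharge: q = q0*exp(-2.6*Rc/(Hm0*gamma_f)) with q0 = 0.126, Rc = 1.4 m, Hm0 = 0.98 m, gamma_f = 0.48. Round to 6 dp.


q = q0 * exp(-2.6 * Rc / (Hm0 * gamma_f))
Exponent = -2.6 * 1.4 / (0.98 * 0.48)
= -2.6 * 1.4 / 0.4704
= -7.738095
exp(-7.738095) = 0.000436
q = 0.126 * 0.000436
q = 0.000055 m^3/s/m

0.000055


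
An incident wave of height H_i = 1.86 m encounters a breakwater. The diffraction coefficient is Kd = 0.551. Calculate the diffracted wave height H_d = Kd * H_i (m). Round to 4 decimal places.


H_d = Kd * H_i
H_d = 0.551 * 1.86
H_d = 1.0249 m

1.0249


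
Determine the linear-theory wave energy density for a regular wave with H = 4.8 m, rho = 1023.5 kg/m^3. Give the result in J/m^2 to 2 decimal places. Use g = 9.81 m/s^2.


E = (1/8) * rho * g * H^2
E = (1/8) * 1023.5 * 9.81 * 4.8^2
E = 0.125 * 1023.5 * 9.81 * 23.0400
E = 28916.74 J/m^2

28916.74


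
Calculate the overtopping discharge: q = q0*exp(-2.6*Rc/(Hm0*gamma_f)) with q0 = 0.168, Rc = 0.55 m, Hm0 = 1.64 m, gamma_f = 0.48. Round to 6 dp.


q = q0 * exp(-2.6 * Rc / (Hm0 * gamma_f))
Exponent = -2.6 * 0.55 / (1.64 * 0.48)
= -2.6 * 0.55 / 0.7872
= -1.816565
exp(-1.816565) = 0.162583
q = 0.168 * 0.162583
q = 0.027314 m^3/s/m

0.027314


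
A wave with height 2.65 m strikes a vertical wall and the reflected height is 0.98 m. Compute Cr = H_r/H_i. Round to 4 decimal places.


Cr = H_r / H_i
Cr = 0.98 / 2.65
Cr = 0.3698

0.3698


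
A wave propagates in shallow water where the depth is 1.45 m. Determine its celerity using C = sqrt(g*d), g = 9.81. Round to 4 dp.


Using the shallow-water approximation:
C = sqrt(g * d) = sqrt(9.81 * 1.45)
C = sqrt(14.2245)
C = 3.7715 m/s

3.7715


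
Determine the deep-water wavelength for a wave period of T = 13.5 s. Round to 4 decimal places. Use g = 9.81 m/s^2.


L0 = g * T^2 / (2 * pi)
L0 = 9.81 * 13.5^2 / (2 * pi)
L0 = 9.81 * 182.2500 / 6.28319
L0 = 1787.8725 / 6.28319
L0 = 284.5487 m

284.5487


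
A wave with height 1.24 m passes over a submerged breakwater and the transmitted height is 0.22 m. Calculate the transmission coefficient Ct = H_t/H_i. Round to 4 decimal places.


Ct = H_t / H_i
Ct = 0.22 / 1.24
Ct = 0.1774

0.1774


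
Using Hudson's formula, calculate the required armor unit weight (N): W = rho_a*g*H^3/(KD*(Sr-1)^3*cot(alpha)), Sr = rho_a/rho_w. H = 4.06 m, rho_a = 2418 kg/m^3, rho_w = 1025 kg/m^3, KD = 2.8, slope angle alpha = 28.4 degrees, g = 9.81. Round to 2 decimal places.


Sr = rho_a / rho_w = 2418 / 1025 = 2.359024
(Sr - 1) = 1.359024
(Sr - 1)^3 = 2.510046
cot(28.4) = 1 / tan(28.4) = 1 / 0.540698 = 1.849461
Numerator = 2418 * 9.81 * 4.06^3 = 1587462.2431
Denominator = 2.8 * 2.510046 * 1.849461 = 12.998254
W = 1587462.2431 / 12.998254
W = 122128.88 N

122128.88


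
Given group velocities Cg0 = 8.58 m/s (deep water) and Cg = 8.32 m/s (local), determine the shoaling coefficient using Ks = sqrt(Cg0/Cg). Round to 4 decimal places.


Ks = sqrt(Cg0 / Cg)
Ks = sqrt(8.58 / 8.32)
Ks = sqrt(1.0312)
Ks = 1.0155

1.0155


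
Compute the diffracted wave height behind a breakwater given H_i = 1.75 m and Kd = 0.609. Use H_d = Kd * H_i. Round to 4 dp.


H_d = Kd * H_i
H_d = 0.609 * 1.75
H_d = 1.0658 m

1.0658


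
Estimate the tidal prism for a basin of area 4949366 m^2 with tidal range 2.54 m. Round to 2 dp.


Tidal prism = Area * Tidal range
P = 4949366 * 2.54
P = 12571389.64 m^3

12571389.64


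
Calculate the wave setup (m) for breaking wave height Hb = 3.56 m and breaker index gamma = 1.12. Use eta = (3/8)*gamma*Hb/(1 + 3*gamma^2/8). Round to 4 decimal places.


eta = (3/8) * gamma * Hb / (1 + 3*gamma^2/8)
Numerator = (3/8) * 1.12 * 3.56 = 1.495200
Denominator = 1 + 3*1.12^2/8 = 1 + 0.470400 = 1.470400
eta = 1.495200 / 1.470400
eta = 1.0169 m

1.0169


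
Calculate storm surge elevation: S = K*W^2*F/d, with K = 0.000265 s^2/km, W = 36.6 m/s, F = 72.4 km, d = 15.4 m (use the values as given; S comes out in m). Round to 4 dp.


S = K * W^2 * F / d
W^2 = 36.6^2 = 1339.56
S = 0.000265 * 1339.56 * 72.4 / 15.4
Numerator = 0.000265 * 1339.56 * 72.4 = 25.700798
S = 25.700798 / 15.4 = 1.6689 m

1.6689


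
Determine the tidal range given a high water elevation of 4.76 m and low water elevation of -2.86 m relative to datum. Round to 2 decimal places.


Tidal range = High water - Low water
Tidal range = 4.76 - (-2.86)
Tidal range = 7.62 m

7.62


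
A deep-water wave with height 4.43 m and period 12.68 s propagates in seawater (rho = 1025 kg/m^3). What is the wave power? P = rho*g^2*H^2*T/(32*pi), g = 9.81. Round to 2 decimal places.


P = rho * g^2 * H^2 * T / (32 * pi)
P = 1025 * 9.81^2 * 4.43^2 * 12.68 / (32 * pi)
P = 1025 * 96.2361 * 19.6249 * 12.68 / 100.53096
P = 244167.99 W/m

244167.99


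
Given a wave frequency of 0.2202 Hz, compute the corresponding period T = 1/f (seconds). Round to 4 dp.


T = 1 / f
T = 1 / 0.2202
T = 4.5413 s

4.5413


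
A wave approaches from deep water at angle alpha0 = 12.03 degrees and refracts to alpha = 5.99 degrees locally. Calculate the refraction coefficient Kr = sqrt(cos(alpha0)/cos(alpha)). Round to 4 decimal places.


Kr = sqrt(cos(alpha0) / cos(alpha))
cos(12.03) = 0.978039
cos(5.99) = 0.994540
Kr = sqrt(0.978039 / 0.994540)
Kr = sqrt(0.983408)
Kr = 0.9917

0.9917


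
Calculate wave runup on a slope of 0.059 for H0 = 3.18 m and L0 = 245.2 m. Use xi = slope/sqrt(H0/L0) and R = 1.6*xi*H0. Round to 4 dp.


xi = slope / sqrt(H0/L0)
H0/L0 = 3.18/245.2 = 0.012969
sqrt(0.012969) = 0.113882
xi = 0.059 / 0.113882 = 0.518082
R = 1.6 * xi * H0 = 1.6 * 0.518082 * 3.18
R = 2.6360 m

2.6360


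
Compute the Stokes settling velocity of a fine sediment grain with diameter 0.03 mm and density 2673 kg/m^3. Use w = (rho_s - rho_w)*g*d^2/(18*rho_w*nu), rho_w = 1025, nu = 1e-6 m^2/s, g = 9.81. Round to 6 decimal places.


w = (rho_s - rho_w) * g * d^2 / (18 * rho_w * nu)
d = 0.03 mm = 0.000030 m
rho_s - rho_w = 2673 - 1025 = 1648
Numerator = 1648 * 9.81 * (0.000030)^2 = 0.000014550192
Denominator = 18 * 1025 * 1e-6 = 0.018450
w = 0.000789 m/s

0.000789


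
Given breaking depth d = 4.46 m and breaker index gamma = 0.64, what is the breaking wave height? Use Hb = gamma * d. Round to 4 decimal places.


Hb = gamma * d
Hb = 0.64 * 4.46
Hb = 2.8544 m

2.8544


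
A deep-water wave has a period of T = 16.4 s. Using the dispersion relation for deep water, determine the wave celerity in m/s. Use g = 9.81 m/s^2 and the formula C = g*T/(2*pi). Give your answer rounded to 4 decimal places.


We use the deep-water celerity formula:
C = g * T / (2 * pi)
C = 9.81 * 16.4 / (2 * 3.14159...)
C = 160.884000 / 6.283185
C = 25.6055 m/s

25.6055


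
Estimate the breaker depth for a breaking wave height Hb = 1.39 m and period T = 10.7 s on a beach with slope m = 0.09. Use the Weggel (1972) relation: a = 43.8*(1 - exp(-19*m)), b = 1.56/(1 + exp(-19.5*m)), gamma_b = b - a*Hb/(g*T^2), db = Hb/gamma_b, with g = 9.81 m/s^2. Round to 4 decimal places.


a = 43.8 * (1 - exp(-19 * m))
exp(-19 * 0.09) = exp(-1.7100) = 0.180866
a = 43.8 * (1 - 0.180866) = 35.878078
b = 1.56 / (1 + exp(-19.5 * m))
exp(-19.5 * 0.09) = exp(-1.7550) = 0.172907
b = 1.56 / (1 + 0.172907) = 1.330028
Hb / (g * T^2) = 1.39 / (9.81 * 10.7^2) = 1.39 / 1123.1469 = 0.00123759
gamma_b = b - a * Hb/(g*T^2) = 1.330028 - 35.878078 * 0.00123759 = 1.285626
db = Hb / gamma_b = 1.39 / 1.285626
db = 1.0812 m

1.0812


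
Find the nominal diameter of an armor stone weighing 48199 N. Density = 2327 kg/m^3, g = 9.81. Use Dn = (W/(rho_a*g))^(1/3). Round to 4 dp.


V = W / (rho_a * g)
V = 48199 / (2327 * 9.81)
V = 48199 / 22827.87
V = 2.111410 m^3
Dn = V^(1/3) = 2.111410^(1/3)
Dn = 1.2829 m

1.2829


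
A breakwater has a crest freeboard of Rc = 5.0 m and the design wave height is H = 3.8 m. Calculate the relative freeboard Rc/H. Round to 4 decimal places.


Relative freeboard = Rc / H
= 5.0 / 3.8
= 1.3158

1.3158


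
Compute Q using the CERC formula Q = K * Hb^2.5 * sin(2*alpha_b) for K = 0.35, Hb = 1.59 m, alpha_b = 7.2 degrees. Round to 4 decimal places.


Q = K * Hb^2.5 * sin(2 * alpha_b)
Hb^2.5 = 1.59^2.5 = 3.187813
sin(2 * 7.2) = sin(14.4) = 0.248690
Q = 0.35 * 3.187813 * 0.248690
Q = 0.2775 m^3/s

0.2775
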